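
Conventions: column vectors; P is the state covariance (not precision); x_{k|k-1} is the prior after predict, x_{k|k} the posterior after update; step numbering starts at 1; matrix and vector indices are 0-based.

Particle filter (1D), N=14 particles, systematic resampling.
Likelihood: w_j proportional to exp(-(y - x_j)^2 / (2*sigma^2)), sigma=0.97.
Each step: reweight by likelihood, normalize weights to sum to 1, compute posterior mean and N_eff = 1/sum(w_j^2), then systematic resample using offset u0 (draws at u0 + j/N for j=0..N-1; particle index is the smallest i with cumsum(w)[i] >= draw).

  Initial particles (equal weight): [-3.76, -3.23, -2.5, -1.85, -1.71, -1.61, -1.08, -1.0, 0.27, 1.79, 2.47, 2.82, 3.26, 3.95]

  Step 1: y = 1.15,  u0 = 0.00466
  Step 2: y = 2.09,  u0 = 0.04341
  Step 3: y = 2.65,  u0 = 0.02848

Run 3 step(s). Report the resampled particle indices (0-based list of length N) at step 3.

step 1: w=[0.0000, 0.0000, 0.0004, 0.0035, 0.0054, 0.0073, 0.0297, 0.0358, 0.2765, 0.3357, 0.1653, 0.0948, 0.0392, 0.0065]  mean=1.4082  Neff=4.3612  idx=[4, 7, 8, 8, 8, 9, 9, 9, 9, 9, 10, 10, 11, 11]
step 2: w=[0.0001, 0.0007, 0.0199, 0.0199, 0.0199, 0.1102, 0.1102, 0.1102, 0.1102, 0.1102, 0.1071, 0.1071, 0.0871, 0.0871]  mean=2.0222  Neff=9.9946  idx=[4, 5, 6, 6, 7, 8, 8, 9, 10, 10, 11, 12, 12, 13]
step 3: w=[0.0046, 0.0632, 0.0632, 0.0632, 0.0632, 0.0632, 0.0632, 0.0632, 0.0921, 0.0921, 0.0921, 0.0922, 0.0922, 0.0922]  mean=2.2558  Neff=12.6680  idx=[1, 2, 3, 4, 5, 7, 8, 8, 9, 10, 11, 11, 12, 13]

resampled_idx = [1, 2, 3, 4, 5, 7, 8, 8, 9, 10, 11, 11, 12, 13]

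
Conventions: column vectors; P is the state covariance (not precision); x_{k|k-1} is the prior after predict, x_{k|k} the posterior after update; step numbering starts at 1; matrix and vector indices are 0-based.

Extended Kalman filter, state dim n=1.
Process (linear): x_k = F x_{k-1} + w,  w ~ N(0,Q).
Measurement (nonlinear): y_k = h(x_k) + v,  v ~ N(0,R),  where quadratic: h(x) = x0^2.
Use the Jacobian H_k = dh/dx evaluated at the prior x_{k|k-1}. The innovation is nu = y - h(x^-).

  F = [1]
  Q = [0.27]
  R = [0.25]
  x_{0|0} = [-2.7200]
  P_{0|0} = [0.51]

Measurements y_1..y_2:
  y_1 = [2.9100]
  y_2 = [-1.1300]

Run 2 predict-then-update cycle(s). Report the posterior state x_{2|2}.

x_post = [-0.7279]

step 1: x^-=[-2.7200]  P^-=[0.7800]  H_jac=[-5.4400]  S=[23.3330]  K=[-0.1819]  nu=[-4.4884]  x^+=[-1.9038]  P^+=[0.0084]
step 2: x^-=[-1.9038]  P^-=[0.2784]  H_jac=[-3.8075]  S=[4.2854]  K=[-0.2473]  nu=[-4.7543]  x^+=[-0.7279]  P^+=[0.0162]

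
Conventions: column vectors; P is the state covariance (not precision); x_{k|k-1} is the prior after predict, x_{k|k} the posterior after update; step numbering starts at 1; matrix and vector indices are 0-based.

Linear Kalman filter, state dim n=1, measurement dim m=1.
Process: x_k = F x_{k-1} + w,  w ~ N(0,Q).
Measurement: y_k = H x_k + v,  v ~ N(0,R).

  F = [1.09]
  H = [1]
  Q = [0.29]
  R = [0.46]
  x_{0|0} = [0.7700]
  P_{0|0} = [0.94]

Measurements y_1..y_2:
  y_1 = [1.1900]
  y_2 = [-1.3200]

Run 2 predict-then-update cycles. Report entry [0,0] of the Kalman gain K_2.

step 1: x^-=[0.8393]  P^-=[1.4068]  S=[1.8668]  K=[0.7536]  nu=[0.3507]  x^+=[1.1036]  P^+=[0.3467]
step 2: x^-=[1.2029]  P^-=[0.7019]  S=[1.1619]  K=[0.6041]  nu=[-2.5229]  x^+=[-0.3211]  P^+=[0.2779]

K[0,0] = 0.6041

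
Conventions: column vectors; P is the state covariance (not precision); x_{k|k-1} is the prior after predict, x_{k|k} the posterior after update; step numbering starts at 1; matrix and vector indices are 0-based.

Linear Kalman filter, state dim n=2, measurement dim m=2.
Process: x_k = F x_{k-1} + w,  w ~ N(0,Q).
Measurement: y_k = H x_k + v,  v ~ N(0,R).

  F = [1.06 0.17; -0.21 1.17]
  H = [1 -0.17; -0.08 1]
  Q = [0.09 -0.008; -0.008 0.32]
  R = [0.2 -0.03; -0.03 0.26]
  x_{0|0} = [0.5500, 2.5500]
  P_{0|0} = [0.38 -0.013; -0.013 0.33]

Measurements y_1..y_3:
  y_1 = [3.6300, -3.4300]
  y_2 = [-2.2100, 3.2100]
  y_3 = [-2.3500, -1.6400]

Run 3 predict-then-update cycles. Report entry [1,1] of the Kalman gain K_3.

K[1,1] = 0.6881

step 1: x^-=[1.0165, 2.8680]  P^-=[0.5218 -0.0426; -0.0426 0.7949]  S=[0.7593 -0.2501; -0.2501 1.0650]  K=[0.7269 0.0915; 0.0138 0.7528]  nu=[3.1011, -6.2167]  x^+=[2.7021, -1.7689]  P^+=[0.1449 0.0136; 0.0136 0.1964]
step 2: x^-=[2.5635, -2.6371]  P^-=[0.2634 0.0151; 0.0151 0.5886]  S=[0.4753 -0.1358; -0.1358 0.8478]  K=[0.5731 0.0848; 0.0202 0.6960]  nu=[-5.2218, 6.0522]  x^+=[0.0842, 1.4699]  P^+=[0.1144 0.0140; 0.0140 0.1815]
step 3: x^-=[0.3392, 1.7021]  P^-=[0.2289 0.0195; 0.0195 0.5666]  S=[0.4386 -0.1249; -0.1249 0.8249]  K=[0.5378 0.0828; 0.0207 0.6881]  nu=[-2.3998, -3.3149]  x^+=[-1.2262, -0.6286]  P^+=[0.1075 0.0140; 0.0140 0.1794]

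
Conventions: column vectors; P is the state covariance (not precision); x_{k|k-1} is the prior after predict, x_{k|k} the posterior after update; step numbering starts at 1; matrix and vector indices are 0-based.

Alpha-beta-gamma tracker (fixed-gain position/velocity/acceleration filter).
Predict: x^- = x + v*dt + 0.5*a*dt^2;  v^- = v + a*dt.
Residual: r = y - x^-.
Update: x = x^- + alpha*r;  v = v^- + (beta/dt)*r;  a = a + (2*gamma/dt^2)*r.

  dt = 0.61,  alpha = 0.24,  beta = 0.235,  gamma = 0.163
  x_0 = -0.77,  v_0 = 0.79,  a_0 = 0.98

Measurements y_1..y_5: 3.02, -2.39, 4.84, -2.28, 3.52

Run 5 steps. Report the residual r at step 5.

resid = 0.9581

step 1: x_pred=-0.1058  r=3.1258  x^+=0.6444  v^+=2.5920  a^+=3.7185
step 2: x_pred=2.9174  r=-5.3074  x^+=1.6436  v^+=2.8156  a^+=-0.9313
step 3: x_pred=3.1879  r=1.6521  x^+=3.5844  v^+=2.8840  a^+=0.5161
step 4: x_pred=5.4397  r=-7.7197  x^+=3.5869  v^+=0.2249  a^+=-6.2471
step 5: x_pred=2.5619  r=0.9581  x^+=2.7918  v^+=-3.2167  a^+=-5.4077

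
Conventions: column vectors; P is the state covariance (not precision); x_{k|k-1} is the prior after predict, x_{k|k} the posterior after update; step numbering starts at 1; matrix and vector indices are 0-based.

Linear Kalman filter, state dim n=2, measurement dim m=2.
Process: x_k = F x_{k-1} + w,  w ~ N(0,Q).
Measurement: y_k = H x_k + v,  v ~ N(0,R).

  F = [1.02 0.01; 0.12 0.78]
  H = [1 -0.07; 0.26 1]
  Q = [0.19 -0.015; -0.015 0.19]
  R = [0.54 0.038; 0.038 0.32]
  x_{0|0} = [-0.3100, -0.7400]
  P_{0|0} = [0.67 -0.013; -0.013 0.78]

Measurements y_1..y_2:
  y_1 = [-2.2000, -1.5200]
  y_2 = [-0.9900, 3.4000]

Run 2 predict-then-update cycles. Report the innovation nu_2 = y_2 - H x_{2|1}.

innov = [0.5523, 4.7294]

step 1: x^-=[-0.3236, -0.6144]  P^-=[0.8869 0.0627; 0.0627 0.6718]  S=[1.4214 0.2832; 0.2832 1.0843]  K=[0.5981 0.1143; -0.1217 0.6663]  nu=[-1.9194, -0.8215]  x^+=[-1.5655, -0.9282]  P^+=[0.3255 -0.0253; -0.0253 0.2152]
step 2: x^-=[-1.6061, -0.9119]  P^-=[0.5282 0.0063; 0.0063 0.3209]  S=[1.0689 0.1591; 0.1591 0.6799]  K=[0.4790 0.0992; -0.0888 0.4952]  nu=[0.5523, 4.7294]  x^+=[-0.8722, 1.3809]  P^+=[0.2612 -0.0179; -0.0179 0.1597]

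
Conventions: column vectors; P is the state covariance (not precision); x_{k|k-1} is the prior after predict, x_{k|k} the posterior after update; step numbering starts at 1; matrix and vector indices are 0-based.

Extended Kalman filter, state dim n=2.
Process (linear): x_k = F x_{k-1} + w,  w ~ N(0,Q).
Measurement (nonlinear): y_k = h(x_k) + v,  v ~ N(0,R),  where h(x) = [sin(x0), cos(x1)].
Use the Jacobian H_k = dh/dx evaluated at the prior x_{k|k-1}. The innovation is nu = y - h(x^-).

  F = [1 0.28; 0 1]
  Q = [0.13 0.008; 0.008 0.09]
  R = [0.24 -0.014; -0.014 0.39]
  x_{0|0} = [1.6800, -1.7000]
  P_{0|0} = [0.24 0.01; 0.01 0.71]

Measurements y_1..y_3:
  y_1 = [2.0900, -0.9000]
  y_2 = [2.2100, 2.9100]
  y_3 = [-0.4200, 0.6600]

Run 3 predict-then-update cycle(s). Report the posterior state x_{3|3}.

x_post = [3.1417, -0.2447]

step 1: x^-=[1.2040, -1.7000]  P^-=[0.4313 0.2168; 0.2168 0.8000]  H_jac=[0.3586 0.0000; 0.0000 0.9917]  S=[0.2955 0.0631; 0.0631 1.1767]  K=[0.4900 0.1564; 0.1205 0.6677]  nu=[1.1565, -0.7712]  x^+=[1.6501, -2.0755]  P^+=[0.3218 0.0546; 0.0546 0.2609]
step 2: x^-=[1.0690, -2.0755]  P^-=[0.5029 0.1357; 0.1357 0.3509]  H_jac=[0.4810 0.0000; 0.0000 0.8753]  S=[0.3564 0.0431; 0.0431 0.6588]  K=[0.6622 0.1369; 0.1277 0.4578]  nu=[1.3333, 3.3936]  x^+=[2.4164, -0.3516]  P^+=[0.3264 0.0504; 0.0504 0.2019]
step 3: x^-=[2.3180, -0.3516]  P^-=[0.5005 0.1149; 0.1149 0.2919]  H_jac=[-0.6796 0.0000; 0.0000 0.3444]  S=[0.4712 -0.0409; -0.0409 0.4246]  K=[-0.7198 0.0239; -0.1465 0.2227]  nu=[-1.1536, -0.2788]  x^+=[3.1417, -0.2447]  P^+=[0.2547 0.0563; 0.0563 0.2581]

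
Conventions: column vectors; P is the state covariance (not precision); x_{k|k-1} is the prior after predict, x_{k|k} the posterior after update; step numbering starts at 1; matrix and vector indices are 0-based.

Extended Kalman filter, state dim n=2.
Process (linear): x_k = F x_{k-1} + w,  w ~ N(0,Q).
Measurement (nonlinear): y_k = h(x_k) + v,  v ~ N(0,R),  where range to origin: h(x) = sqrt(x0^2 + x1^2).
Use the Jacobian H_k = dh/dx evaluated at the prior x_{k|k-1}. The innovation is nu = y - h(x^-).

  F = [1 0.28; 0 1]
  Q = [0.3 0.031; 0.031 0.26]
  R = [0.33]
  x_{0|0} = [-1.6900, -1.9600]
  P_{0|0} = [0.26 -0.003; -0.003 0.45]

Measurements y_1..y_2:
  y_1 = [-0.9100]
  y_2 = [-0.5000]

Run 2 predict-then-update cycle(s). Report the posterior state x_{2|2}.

x_post = [0.1951, -0.0286]

step 1: x^-=[-2.2388, -1.9600]  P^-=[0.5936 0.1540; 0.1540 0.7100]  H_jac=[-0.7524 -0.6587]  S=[1.1268]  K=[-0.4864; -0.5179]  nu=[-3.8855]  x^+=[-0.3488, 0.0523]  P^+=[0.3270 -0.1298; -0.1298 0.4078]
step 2: x^-=[-0.3342, 0.0523]  P^-=[0.5863 0.0153; 0.0153 0.6678]  H_jac=[-0.9880 0.1547]  S=[0.9135]  K=[-0.6314; 0.0965]  nu=[-0.8382]  x^+=[0.1951, -0.0286]  P^+=[0.2220 0.0710; 0.0710 0.6593]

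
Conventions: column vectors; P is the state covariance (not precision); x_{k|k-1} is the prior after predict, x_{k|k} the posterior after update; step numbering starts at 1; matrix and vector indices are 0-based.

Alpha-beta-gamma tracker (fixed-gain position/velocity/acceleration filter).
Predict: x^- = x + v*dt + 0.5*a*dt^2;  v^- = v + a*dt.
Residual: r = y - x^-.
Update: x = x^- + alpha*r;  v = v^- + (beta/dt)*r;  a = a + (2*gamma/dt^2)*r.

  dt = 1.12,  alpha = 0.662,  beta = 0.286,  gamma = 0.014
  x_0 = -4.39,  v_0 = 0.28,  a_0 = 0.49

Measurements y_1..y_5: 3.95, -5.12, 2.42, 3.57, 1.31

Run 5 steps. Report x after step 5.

step 1: x_pred=-3.7691  r=7.7191  x^+=1.3410  v^+=2.7999  a^+=0.6623
step 2: x_pred=4.8923  r=-10.0123  x^+=-1.7359  v^+=0.9850  a^+=0.4388
step 3: x_pred=-0.3574  r=2.7774  x^+=1.4812  v^+=2.1857  a^+=0.5008
step 4: x_pred=4.2433  r=-0.6733  x^+=3.7976  v^+=2.5747  a^+=0.4858
step 5: x_pred=6.9859  r=-5.6759  x^+=3.2285  v^+=1.6694  a^+=0.3591

x_post = 3.2285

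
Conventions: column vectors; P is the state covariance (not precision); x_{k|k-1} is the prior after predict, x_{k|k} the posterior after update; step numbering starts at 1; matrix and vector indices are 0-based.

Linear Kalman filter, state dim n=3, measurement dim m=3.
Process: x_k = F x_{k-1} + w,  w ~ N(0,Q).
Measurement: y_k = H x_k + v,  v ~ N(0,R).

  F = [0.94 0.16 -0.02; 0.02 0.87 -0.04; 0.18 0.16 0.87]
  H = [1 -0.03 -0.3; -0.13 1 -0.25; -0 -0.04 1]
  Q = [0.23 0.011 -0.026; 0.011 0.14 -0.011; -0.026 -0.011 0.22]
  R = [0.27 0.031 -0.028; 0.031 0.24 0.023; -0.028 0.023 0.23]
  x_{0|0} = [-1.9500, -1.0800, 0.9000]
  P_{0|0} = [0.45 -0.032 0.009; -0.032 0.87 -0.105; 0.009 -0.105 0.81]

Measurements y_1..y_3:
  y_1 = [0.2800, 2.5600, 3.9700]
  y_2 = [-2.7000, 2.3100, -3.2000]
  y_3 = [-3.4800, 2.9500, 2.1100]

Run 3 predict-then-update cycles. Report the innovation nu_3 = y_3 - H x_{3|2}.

step 1: x^-=[-2.0238, -1.0146, 0.2592]  P^-=[0.6409 0.1171 0.0456; 0.1171 0.8062 -0.0003; 0.0456 -0.0003 0.8417]  S=[0.9530 0.0946 -0.2386; 0.0946 1.0823 -0.2253; -0.2386 -0.2253 1.0730]  K=[0.7032 -0.0003 0.1945; 0.0579 0.7552 0.1411; -0.0200 -0.0377 0.7721]  nu=[2.3511, 3.3763, 3.6702]  x^+=[0.3420, 2.1893, 2.9184]  P^+=[0.1944 0.0583 0.0274; 0.0583 0.2080 0.0565; 0.0274 0.0565 0.1795]
step 2: x^-=[0.6134, 1.7948, 2.9509]  P^-=[0.4233 0.0892 0.0495; 0.0892 0.2958 0.0644; 0.0495 0.0644 0.3952]  S=[0.6952 0.0570 -0.1014; 0.0570 0.5155 -0.0285; -0.1014 -0.0285 0.6205]  K=[0.6102 -0.0156 0.1730; 0.0625 0.5198 0.1189; -0.0067 -0.0436 0.6296]  nu=[-2.3743, 1.3327, -6.0791]  x^+=[-1.9080, 1.6166, -0.9189]  P^+=[0.1681 0.0471 0.0242; 0.0471 0.1464 0.0434; 0.0242 0.0434 0.1457]
step 3: x^-=[-1.5165, 1.4050, -0.8842]  P^-=[0.3953 0.0713 0.0377; 0.0713 0.2497 0.0453; 0.0377 0.0453 0.3619]  S=[0.6720 0.0497 -0.1022; 0.0497 0.4803 -0.0363; -0.1022 -0.0363 0.5887]  K=[0.5947 -0.0275 0.1608; 0.0545 0.4789 0.0989; -0.0110 -0.0574 0.6062]  nu=[-2.1866, 1.1268, 3.0504]  x^+=[-2.3573, 2.1272, 0.9244]  P^+=[0.1629 0.0421 0.0214; 0.0421 0.1338 0.0376; 0.0214 0.0376 0.1399]

innov = [-2.1866, 1.1268, 3.0504]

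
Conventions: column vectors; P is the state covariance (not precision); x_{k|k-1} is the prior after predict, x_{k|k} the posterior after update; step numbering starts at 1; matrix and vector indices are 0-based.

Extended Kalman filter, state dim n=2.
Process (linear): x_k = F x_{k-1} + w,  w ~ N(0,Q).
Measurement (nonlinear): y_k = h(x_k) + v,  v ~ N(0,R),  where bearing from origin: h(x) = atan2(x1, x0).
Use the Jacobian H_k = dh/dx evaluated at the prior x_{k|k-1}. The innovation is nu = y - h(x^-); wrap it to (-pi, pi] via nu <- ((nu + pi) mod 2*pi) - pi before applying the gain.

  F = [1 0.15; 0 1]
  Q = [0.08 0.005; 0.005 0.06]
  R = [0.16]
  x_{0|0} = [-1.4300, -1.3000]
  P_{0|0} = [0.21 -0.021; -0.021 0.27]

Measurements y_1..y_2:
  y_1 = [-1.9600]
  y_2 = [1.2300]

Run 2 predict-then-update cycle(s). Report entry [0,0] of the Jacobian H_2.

step 1: x^-=[-1.6250, -1.3000]  P^-=[0.2898 0.0245; 0.0245 0.3300]  H_jac=[0.3002 -0.3752]  S=[0.2271]  K=[0.3426; -0.5130]  nu=[0.5069]  x^+=[-1.4513, -1.5600]  P^+=[0.2631 0.0644; 0.0644 0.2703]
step 2: x^-=[-1.6853, -1.5600]  P^-=[0.3685 0.1099; 0.1099 0.3303]  H_jac=[0.2958 -0.3196]  S=[0.2052]  K=[0.3600; -0.3559]  nu=[-2.6584]  x^+=[-2.6425, -0.6140]  P^+=[0.3419 0.1362; 0.1362 0.3043]

H_jac[0,0] = 0.2958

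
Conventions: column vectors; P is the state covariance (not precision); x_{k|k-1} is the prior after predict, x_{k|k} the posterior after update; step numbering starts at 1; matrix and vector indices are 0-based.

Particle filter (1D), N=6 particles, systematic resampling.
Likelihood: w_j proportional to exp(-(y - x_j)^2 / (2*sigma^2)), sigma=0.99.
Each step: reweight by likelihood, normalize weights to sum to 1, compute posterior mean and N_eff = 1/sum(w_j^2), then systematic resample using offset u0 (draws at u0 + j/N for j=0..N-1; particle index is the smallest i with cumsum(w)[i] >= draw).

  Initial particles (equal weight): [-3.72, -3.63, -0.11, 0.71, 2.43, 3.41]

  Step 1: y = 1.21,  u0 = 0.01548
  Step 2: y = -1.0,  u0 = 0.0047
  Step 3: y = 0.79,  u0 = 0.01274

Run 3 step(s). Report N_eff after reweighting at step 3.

N_eff = 5.7595

step 1: w=[0.0000, 0.0000, 0.2229, 0.4774, 0.2538, 0.0459]  mean=1.0876  Neff=2.9062  idx=[2, 2, 3, 3, 3, 4]
step 2: w=[0.3317, 0.3317, 0.1118, 0.1118, 0.1118, 0.0012]  mean=0.1681  Neff=3.8828  idx=[0, 0, 1, 1, 2, 3]
step 3: w=[0.1426, 0.1426, 0.1426, 0.1426, 0.2148, 0.2148]  mean=0.2423  Neff=5.7595  idx=[0, 1, 2, 3, 4, 5]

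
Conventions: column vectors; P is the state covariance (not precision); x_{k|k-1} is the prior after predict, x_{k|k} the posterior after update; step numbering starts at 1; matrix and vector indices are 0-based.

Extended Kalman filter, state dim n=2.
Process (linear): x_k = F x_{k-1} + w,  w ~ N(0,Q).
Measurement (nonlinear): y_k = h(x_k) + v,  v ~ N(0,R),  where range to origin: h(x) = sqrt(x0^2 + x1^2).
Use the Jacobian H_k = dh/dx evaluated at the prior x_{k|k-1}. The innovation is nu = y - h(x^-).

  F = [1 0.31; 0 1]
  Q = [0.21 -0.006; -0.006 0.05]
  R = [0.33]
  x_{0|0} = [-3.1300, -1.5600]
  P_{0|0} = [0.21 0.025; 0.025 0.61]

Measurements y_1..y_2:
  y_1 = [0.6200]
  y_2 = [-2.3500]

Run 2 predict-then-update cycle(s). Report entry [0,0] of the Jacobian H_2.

step 1: x^-=[-3.6136, -1.5600]  P^-=[0.4941 0.2081; 0.2081 0.6600]  H_jac=[-0.9181 -0.3963]  S=[1.0016]  K=[-0.5353; -0.4519]  nu=[-3.3160]  x^+=[-1.8387, -0.0615]  P^+=[0.2072 -0.0342; -0.0342 0.4554]
step 2: x^-=[-1.8578, -0.0615]  P^-=[0.4397 0.1010; 0.1010 0.5054]  H_jac=[-0.9995 -0.0331]  S=[0.7765]  K=[-0.5703; -0.1515]  nu=[-4.2088]  x^+=[0.5425, 0.5763]  P^+=[0.1872 0.0339; 0.0339 0.4876]

H_jac[0,0] = -0.9995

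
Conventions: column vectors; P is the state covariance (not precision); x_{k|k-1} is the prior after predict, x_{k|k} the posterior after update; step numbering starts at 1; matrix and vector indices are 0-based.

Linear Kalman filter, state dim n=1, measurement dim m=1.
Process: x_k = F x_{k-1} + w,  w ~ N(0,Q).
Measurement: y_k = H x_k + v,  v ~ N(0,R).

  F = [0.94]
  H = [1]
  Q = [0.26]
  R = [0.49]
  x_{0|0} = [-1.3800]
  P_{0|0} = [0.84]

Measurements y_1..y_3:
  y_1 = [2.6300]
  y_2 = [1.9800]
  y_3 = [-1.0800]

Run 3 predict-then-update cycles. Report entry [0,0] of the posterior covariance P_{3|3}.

P_post[0,0] = 0.2448

step 1: x^-=[-1.2972]  P^-=[1.0022]  S=[1.4922]  K=[0.6716]  nu=[3.9272]  x^+=[1.3404]  P^+=[0.3291]
step 2: x^-=[1.2600]  P^-=[0.5508]  S=[1.0408]  K=[0.5292]  nu=[0.7200]  x^+=[1.6410]  P^+=[0.2593]
step 3: x^-=[1.5426]  P^-=[0.4891]  S=[0.9791]  K=[0.4996]  nu=[-2.6226]  x^+=[0.2325]  P^+=[0.2448]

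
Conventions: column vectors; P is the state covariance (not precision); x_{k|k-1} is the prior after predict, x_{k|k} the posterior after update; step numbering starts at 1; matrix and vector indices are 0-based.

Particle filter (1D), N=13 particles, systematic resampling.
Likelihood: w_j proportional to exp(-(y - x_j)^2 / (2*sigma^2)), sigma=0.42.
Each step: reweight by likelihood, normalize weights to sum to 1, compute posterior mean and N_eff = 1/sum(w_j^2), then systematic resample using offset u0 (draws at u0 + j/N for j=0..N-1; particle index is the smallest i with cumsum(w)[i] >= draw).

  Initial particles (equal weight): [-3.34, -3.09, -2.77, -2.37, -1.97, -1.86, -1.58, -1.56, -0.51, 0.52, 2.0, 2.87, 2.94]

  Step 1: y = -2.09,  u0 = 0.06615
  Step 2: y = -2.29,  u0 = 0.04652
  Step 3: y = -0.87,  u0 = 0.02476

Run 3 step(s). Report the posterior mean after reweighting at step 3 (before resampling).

step 1: w=[0.0031, 0.0151, 0.0693, 0.2057, 0.2467, 0.2212, 0.1229, 0.1159, 0.0002, 0.0000, 0.0000, 0.0000, 0.0000]  mean=-2.0087  Neff=5.3865  idx=[2, 3, 3, 4, 4, 4, 4, 5, 5, 5, 6, 7, 7]
step 2: w=[0.0656, 0.1238, 0.1238, 0.0943, 0.0943, 0.0943, 0.0943, 0.0746, 0.0746, 0.0746, 0.0302, 0.0278, 0.0278]  mean=-2.0623  Neff=11.1525  idx=[0, 1, 2, 2, 3, 4, 5, 5, 6, 7, 8, 9, 11]
step 3: w=[0.0001, 0.0028, 0.0028, 0.0028, 0.0529, 0.0529, 0.0529, 0.0529, 0.0529, 0.1014, 0.1014, 0.1014, 0.4231]  mean=-1.7664  Neff=4.4665  idx=[4, 5, 7, 8, 9, 10, 11, 11, 12, 12, 12, 12, 12]

post_mean = -1.7664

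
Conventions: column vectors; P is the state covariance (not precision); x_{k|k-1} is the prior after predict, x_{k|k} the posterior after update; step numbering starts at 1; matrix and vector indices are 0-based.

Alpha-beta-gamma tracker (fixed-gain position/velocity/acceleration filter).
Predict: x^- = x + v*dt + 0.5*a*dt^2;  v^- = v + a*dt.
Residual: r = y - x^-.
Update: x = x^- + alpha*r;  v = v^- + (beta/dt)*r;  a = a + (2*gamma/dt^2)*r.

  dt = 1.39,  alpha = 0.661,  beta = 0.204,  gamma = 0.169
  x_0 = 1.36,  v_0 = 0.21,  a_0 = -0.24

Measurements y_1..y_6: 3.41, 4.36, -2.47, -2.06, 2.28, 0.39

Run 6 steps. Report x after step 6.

step 1: x_pred=1.4200  r=1.9900  x^+=2.7354  v^+=0.1685  a^+=0.1081
step 2: x_pred=3.0740  r=1.2860  x^+=3.9240  v^+=0.5075  a^+=0.3331
step 3: x_pred=4.9512  r=-7.4212  x^+=0.0458  v^+=-0.1187  a^+=-0.9652
step 4: x_pred=-1.0516  r=-1.0084  x^+=-1.7181  v^+=-1.6083  a^+=-1.1416
step 5: x_pred=-5.0565  r=7.3365  x^+=-0.2071  v^+=-2.1184  a^+=0.1419
step 6: x_pred=-3.0145  r=3.4045  x^+=-0.7641  v^+=-1.4215  a^+=0.7374

x_post = -0.7641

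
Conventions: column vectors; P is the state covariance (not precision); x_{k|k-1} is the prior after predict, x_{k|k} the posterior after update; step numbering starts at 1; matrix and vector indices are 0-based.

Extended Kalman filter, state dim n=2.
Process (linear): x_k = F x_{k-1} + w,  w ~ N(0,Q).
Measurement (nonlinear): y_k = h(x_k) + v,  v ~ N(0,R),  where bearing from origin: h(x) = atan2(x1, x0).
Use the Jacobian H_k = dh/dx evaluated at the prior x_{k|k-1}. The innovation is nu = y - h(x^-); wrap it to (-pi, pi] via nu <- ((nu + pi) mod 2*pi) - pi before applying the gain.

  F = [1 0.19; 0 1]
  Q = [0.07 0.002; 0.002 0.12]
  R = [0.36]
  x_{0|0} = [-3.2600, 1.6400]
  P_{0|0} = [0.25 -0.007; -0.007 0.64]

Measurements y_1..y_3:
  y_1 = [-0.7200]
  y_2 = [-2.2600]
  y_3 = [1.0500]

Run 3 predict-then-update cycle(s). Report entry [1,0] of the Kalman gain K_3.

K[1,0] = -0.4901

step 1: x^-=[-2.9484, 1.6400]  P^-=[0.3404 0.1166; 0.1166 0.7600]  H_jac=[-0.1441 -0.2590]  S=[0.4268]  K=[-0.1857; -0.5007]  nu=[2.9292]  x^+=[-3.4924, 0.1735]  P^+=[0.3257 0.0769; 0.0769 0.6530]
step 2: x^-=[-3.4594, 0.1735]  P^-=[0.4485 0.2030; 0.2030 0.7730]  H_jac=[-0.0145 -0.2883]  S=[0.4261]  K=[-0.1526; -0.5301]  nu=[0.9317]  x^+=[-3.6016, -0.3204]  P^+=[0.4386 0.1685; 0.1685 0.6533]
step 3: x^-=[-3.6625, -0.3204]  P^-=[0.5962 0.2947; 0.2947 0.7733]  H_jac=[0.0237 -0.2710]  S=[0.4133]  K=[-0.1590; -0.4901]  nu=[-2.1788]  x^+=[-3.3161, 0.7474]  P^+=[0.5858 0.2625; 0.2625 0.6741]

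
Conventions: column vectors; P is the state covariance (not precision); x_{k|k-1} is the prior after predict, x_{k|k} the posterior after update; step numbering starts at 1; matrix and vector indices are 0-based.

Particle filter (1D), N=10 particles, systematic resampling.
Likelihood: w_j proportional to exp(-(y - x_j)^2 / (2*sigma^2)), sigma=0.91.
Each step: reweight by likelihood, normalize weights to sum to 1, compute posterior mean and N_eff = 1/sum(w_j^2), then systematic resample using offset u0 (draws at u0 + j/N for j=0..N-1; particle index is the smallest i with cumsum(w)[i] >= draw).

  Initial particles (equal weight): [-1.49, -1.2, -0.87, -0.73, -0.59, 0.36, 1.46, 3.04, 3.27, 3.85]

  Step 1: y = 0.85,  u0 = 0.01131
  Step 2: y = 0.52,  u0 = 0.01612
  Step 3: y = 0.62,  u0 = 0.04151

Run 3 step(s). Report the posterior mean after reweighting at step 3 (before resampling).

step 1: w=[0.0144, 0.0311, 0.0659, 0.0871, 0.1124, 0.3401, 0.3141, 0.0217, 0.0115, 0.0017]  mean=0.4451  Neff=4.1550  idx=[0, 2, 4, 5, 5, 5, 5, 6, 6, 6]
step 2: w=[0.0133, 0.0474, 0.0723, 0.1498, 0.1498, 0.1498, 0.1498, 0.0892, 0.0892, 0.0892]  mean=0.5030  Neff=8.2418  idx=[1, 2, 3, 4, 4, 5, 6, 6, 7, 9]
step 3: w=[0.0338, 0.0534, 0.1240, 0.1240, 0.1240, 0.1240, 0.1240, 0.1240, 0.0844, 0.0844]  mean=0.4533  Neff=9.0494  idx=[1, 2, 3, 4, 4, 5, 6, 7, 8, 9]

post_mean = 0.4533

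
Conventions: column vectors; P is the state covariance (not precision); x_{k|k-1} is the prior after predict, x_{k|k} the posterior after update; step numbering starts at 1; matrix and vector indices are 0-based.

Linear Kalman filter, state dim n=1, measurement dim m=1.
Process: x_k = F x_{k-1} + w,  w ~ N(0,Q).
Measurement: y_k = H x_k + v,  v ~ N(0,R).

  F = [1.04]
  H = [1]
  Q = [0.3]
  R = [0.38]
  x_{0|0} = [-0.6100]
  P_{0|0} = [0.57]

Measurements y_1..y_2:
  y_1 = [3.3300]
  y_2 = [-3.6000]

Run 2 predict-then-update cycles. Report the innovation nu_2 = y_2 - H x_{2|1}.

step 1: x^-=[-0.6344]  P^-=[0.9165]  S=[1.2965]  K=[0.7069]  nu=[3.9644]  x^+=[2.1681]  P^+=[0.2686]
step 2: x^-=[2.2548]  P^-=[0.5905]  S=[0.9705]  K=[0.6085]  nu=[-5.8548]  x^+=[-1.3077]  P^+=[0.2312]

innov = [-5.8548]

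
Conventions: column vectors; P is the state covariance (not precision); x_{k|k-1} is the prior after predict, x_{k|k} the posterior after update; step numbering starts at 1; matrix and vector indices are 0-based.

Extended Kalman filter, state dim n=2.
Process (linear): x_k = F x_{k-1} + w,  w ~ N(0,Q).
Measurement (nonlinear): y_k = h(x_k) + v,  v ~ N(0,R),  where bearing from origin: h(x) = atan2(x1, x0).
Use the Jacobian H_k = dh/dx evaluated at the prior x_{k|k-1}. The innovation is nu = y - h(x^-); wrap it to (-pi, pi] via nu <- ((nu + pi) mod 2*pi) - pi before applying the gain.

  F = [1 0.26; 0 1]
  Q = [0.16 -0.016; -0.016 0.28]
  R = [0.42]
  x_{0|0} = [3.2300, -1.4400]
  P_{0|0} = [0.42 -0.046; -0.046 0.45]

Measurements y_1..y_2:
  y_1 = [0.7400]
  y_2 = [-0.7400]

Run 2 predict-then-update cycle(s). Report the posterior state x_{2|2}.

step 1: x^-=[2.8556, -1.4400]  P^-=[0.5865 0.0550; 0.0550 0.7300]  H_jac=[0.1408 0.2792]  S=[0.4929]  K=[0.1987; 0.4292]  nu=[1.2071]  x^+=[3.0954, -0.9219]  P^+=[0.5670 0.0130; 0.0130 0.6392]
step 2: x^-=[2.8558, -0.9219]  P^-=[0.7770 0.1632; 0.1632 0.9192]  H_jac=[0.1024 0.3171]  S=[0.5312]  K=[0.2472; 0.5802]  nu=[-0.4277]  x^+=[2.7500, -1.1701]  P^+=[0.7445 0.0870; 0.0870 0.7404]

x_post = [2.7500, -1.1701]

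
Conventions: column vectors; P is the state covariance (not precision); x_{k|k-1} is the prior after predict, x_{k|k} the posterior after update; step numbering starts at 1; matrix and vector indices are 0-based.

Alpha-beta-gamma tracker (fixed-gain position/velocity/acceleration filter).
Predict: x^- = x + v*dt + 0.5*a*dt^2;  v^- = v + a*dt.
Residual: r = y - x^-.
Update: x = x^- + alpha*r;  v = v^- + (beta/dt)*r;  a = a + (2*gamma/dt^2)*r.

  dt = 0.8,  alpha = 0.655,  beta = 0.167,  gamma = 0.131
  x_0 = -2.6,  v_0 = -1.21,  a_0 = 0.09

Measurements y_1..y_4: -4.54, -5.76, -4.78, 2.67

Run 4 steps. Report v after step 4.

step 1: x_pred=-3.5392  r=-1.0008  x^+=-4.1947  v^+=-1.3469  a^+=-0.3197
step 2: x_pred=-5.3746  r=-0.3854  x^+=-5.6270  v^+=-1.6831  a^+=-0.4775
step 3: x_pred=-7.1263  r=2.3463  x^+=-5.5895  v^+=-1.5753  a^+=0.4830
step 4: x_pred=-6.6952  r=9.3652  x^+=-0.5610  v^+=0.7661  a^+=4.3169

v_post = 0.7661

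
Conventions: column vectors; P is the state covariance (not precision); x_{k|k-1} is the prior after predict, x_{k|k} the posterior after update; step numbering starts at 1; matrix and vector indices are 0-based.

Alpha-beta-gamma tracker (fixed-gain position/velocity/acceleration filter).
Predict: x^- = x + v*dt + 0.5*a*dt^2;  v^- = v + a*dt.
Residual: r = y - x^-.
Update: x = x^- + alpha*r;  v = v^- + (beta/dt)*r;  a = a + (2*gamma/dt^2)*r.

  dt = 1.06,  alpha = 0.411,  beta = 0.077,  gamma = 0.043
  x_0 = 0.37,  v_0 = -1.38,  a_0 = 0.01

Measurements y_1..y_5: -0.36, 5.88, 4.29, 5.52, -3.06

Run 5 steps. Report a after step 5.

step 1: x_pred=-1.0872  r=0.7272  x^+=-0.7883  v^+=-1.3166  a^+=0.0657
step 2: x_pred=-2.1470  r=8.0270  x^+=1.1521  v^+=-0.6639  a^+=0.6800
step 3: x_pred=0.8304  r=3.4596  x^+=2.2523  v^+=0.3083  a^+=0.9448
step 4: x_pred=3.1099  r=2.4101  x^+=4.1004  v^+=1.4849  a^+=1.1293
step 5: x_pred=6.3088  r=-9.3688  x^+=2.4583  v^+=2.0014  a^+=0.4122

a_post = 0.4122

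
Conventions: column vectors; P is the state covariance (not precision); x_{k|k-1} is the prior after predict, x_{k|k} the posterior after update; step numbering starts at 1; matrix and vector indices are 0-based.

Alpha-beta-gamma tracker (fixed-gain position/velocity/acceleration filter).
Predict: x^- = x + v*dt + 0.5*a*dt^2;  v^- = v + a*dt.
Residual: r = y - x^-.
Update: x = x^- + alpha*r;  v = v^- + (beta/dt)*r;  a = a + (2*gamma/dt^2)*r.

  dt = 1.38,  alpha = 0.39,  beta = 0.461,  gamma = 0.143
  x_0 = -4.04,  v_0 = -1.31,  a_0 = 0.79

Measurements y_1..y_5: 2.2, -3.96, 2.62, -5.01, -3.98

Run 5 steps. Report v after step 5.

v_post = -4.3236

step 1: x_pred=-5.0956  r=7.2956  x^+=-2.2503  v^+=2.2173  a^+=1.8856
step 2: x_pred=2.6051  r=-6.5651  x^+=0.0447  v^+=2.6264  a^+=0.8997
step 3: x_pred=4.5258  r=-1.9058  x^+=3.7826  v^+=3.2313  a^+=0.6135
step 4: x_pred=8.8259  r=-13.8359  x^+=3.4299  v^+=-0.5441  a^+=-1.4644
step 5: x_pred=1.2847  r=-5.2647  x^+=-0.7685  v^+=-4.3236  a^+=-2.2550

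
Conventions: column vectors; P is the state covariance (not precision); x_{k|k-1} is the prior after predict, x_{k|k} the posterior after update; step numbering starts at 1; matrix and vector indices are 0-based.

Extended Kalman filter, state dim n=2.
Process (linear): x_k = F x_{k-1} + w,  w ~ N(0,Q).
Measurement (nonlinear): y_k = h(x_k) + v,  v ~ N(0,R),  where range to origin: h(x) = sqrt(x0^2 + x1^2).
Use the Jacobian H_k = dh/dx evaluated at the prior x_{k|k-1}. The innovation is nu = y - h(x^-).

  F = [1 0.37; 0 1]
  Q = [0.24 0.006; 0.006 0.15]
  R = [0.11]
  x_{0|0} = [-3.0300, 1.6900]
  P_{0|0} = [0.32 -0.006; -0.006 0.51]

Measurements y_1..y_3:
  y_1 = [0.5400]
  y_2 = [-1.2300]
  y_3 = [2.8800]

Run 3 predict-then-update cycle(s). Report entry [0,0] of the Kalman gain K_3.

step 1: x^-=[-2.4047, 1.6900]  P^-=[0.6254 0.1887; 0.1887 0.6600]  H_jac=[-0.8182 0.5750]  S=[0.5693]  K=[-0.7082; 0.3954]  nu=[-2.3992]  x^+=[-0.7056, 0.7413]  P^+=[0.3399 0.3481; 0.3481 0.5710]
step 2: x^-=[-0.4314, 0.7413]  P^-=[0.9156 0.5654; 0.5654 0.7210]  H_jac=[-0.5029 0.8643]  S=[0.3887]  K=[0.0724; 0.8717]  nu=[-2.0877]  x^+=[-0.5826, -1.0785]  P^+=[0.9136 0.5408; 0.5408 0.4257]
step 3: x^-=[-0.9816, -1.0785]  P^-=[1.6121 0.7043; 0.7043 0.5757]  H_jac=[-0.6731 -0.7395]  S=[1.8565]  K=[-0.8651; -0.4847]  nu=[1.4217]  x^+=[-2.2115, -1.7676]  P^+=[0.2228 -0.0741; -0.0741 0.1395]

K[0,0] = -0.8651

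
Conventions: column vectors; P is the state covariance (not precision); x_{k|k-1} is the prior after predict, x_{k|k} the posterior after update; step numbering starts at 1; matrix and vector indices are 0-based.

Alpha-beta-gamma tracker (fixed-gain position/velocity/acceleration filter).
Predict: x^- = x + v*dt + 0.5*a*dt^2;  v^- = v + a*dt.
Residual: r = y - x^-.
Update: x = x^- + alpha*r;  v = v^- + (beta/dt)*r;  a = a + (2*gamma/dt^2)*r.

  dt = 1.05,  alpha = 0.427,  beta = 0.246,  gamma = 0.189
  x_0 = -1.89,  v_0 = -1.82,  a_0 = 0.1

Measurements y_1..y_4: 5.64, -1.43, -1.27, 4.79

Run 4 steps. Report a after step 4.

a_post = -0.6661

step 1: x_pred=-3.7459  r=9.3859  x^+=0.2619  v^+=0.4840  a^+=3.3180
step 2: x_pred=2.5991  r=-4.0291  x^+=0.8787  v^+=3.0239  a^+=1.9366
step 3: x_pred=5.1214  r=-6.3914  x^+=2.3922  v^+=3.5600  a^+=-0.2547
step 4: x_pred=5.9898  r=-1.1998  x^+=5.4775  v^+=3.0114  a^+=-0.6661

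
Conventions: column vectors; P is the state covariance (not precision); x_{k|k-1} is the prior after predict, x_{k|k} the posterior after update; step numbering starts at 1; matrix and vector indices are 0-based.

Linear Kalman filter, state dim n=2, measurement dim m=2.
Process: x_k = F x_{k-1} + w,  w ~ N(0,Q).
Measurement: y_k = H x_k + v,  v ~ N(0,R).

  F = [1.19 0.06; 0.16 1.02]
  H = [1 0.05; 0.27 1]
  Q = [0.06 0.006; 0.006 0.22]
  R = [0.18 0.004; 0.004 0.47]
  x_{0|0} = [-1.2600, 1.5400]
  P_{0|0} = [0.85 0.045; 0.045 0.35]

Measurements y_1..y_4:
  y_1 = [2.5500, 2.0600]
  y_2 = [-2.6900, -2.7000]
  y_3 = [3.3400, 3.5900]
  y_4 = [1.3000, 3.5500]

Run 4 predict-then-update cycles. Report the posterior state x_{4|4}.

step 1: x^-=[-1.4070, 1.3692]  P^-=[1.2714 0.2443; 0.2443 0.6206]  S=[1.4774 0.6259; 0.6259 1.3152]  K=[0.8512 0.0417; -0.0436 0.5427]  nu=[3.8885, 1.0707]  x^+=[1.9475, 1.7809]  P^+=[0.1543 -0.0187; -0.0187 0.2600]
step 2: x^-=[2.4244, 2.1281]  P^-=[0.2768 0.0285; 0.0285 0.4883]  S=[0.4609 0.1320; 0.1320 0.9939]  K=[0.5966 0.0246; -0.0293 0.5030]  nu=[-5.2208, -5.4827]  x^+=[-0.8254, -0.4763]  P^+=[0.1083 -0.0153; -0.0153 0.2404]
step 3: x^-=[-1.0108, -0.6179]  P^-=[0.2120 0.0226; 0.0226 0.4679]  S=[0.3954 0.1076; 0.1076 0.9656]  K=[0.5326 0.0234; -0.0177 0.4929]  nu=[4.3817, 4.4808]  x^+=[1.4277, 1.5131]  P^+=[0.0966 -0.0130; -0.0130 0.2351]
step 4: x^-=[1.7897, 1.7717]  P^-=[0.1958 0.0229; 0.0229 0.4628]  S=[0.3793 0.1032; 0.1032 0.9595]  K=[0.5128 0.0238; -0.0120 0.4901]  nu=[-0.5783, 1.2950]  x^+=[1.5240, 2.4134]  P^+=[0.0930 -0.0119; -0.0119 0.2335]

x_post = [1.5240, 2.4134]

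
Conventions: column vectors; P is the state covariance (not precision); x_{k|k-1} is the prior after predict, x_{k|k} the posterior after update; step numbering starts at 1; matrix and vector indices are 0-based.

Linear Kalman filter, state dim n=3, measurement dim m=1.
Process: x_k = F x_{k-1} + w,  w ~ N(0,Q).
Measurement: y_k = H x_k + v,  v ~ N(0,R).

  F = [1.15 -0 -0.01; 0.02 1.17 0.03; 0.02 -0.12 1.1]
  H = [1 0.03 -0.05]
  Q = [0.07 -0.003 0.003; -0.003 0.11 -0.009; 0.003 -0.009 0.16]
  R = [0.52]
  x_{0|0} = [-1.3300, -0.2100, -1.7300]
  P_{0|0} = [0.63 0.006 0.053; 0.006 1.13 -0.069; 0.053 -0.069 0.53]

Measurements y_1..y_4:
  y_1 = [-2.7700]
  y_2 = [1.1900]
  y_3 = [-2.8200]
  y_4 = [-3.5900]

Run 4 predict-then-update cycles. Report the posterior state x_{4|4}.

step 1: x^-=[-1.5122, -0.3242, -1.9044]  P^-=[0.9020 0.0220 0.0778; 0.0220 1.6531 -0.2371; 0.0778 -0.2371 0.8383]  S=[1.4198]  K=[0.6330; 0.0588; 0.0203]  nu=[-1.3433]  x^+=[-2.3625, -0.4032, -1.9316]  P^+=[0.3331 -0.0308 0.0596; -0.0308 1.6482 -0.2388; 0.0596 -0.2388 0.8378]
step 2: x^-=[-2.6976, -0.5769, -2.1236]  P^-=[0.5092 -0.0322 0.0808; -0.0322 2.3489 -0.5184; 0.0808 -0.5184 1.2634]  S=[1.0260]  K=[0.4914; 0.0626; 0.0020]  nu=[3.7987]  x^+=[-0.8309, -0.3393, -2.1160]  P^+=[0.2614 -0.0638 0.0798; -0.0638 2.3449 -0.5186; 0.0798 -0.5186 1.2634]
step 3: x^-=[-0.9343, -0.4771, -2.3035]  P^-=[0.4140 -0.0743 0.1042; -0.0743 3.2819 -0.9615; 0.1042 -0.9615 1.8633]  S=[0.9297]  K=[0.4374; 0.0777; -0.0192]  nu=[-1.9865]  x^+=[-1.8032, -0.6314, -2.2654]  P^+=[0.2362 -0.1059 0.1120; -0.1059 3.2763 -0.9601; 0.1120 -0.9601 1.8629]
step 4: x^-=[-2.0510, -0.8427, -2.4523]  P^-=[0.3800 -0.1256 0.1430; -0.1256 4.5245 -1.6393; 0.1430 -1.6393 2.7203]  S=[0.8939]  K=[0.4129; 0.1031; -0.0472]  nu=[-1.6363]  x^+=[-2.7266, -1.0114, -2.3751]  P^+=[0.2276 -0.1636 0.1604; -0.1636 4.5150 -1.6350; 0.1604 -1.6350 2.7183]

x_post = [-2.7266, -1.0114, -2.3751]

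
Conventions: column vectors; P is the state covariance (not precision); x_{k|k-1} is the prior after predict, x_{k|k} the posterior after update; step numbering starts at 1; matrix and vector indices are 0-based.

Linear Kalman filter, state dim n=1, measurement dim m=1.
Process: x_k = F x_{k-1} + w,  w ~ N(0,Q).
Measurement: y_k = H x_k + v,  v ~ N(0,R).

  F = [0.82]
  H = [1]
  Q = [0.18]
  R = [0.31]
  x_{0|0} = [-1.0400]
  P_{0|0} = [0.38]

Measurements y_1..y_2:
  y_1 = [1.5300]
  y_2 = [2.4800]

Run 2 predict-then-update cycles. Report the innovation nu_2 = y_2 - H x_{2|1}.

innov = [2.0379]

step 1: x^-=[-0.8528]  P^-=[0.4355]  S=[0.7455]  K=[0.5842]  nu=[2.3828]  x^+=[0.5392]  P^+=[0.1811]
step 2: x^-=[0.4421]  P^-=[0.3018]  S=[0.6118]  K=[0.4933]  nu=[2.0379]  x^+=[1.4474]  P^+=[0.1529]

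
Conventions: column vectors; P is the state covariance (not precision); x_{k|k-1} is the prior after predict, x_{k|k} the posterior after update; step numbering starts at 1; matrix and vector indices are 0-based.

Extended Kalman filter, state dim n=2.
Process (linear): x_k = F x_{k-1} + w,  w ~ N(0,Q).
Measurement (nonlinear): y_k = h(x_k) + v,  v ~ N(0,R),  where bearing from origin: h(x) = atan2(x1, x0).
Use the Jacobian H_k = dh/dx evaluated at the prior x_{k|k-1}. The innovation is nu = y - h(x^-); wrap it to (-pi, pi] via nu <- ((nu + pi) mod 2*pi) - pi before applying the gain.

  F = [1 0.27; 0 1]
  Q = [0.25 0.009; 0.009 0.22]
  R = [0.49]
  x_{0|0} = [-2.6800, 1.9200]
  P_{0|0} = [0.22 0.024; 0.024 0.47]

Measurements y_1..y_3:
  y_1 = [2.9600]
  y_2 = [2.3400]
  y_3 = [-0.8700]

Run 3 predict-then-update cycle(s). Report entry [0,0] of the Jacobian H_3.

H_jac[0,0] = -0.3580

step 1: x^-=[-2.1616, 1.9200]  P^-=[0.5172 0.1599; 0.1599 0.6900]  H_jac=[-0.2297 -0.2586]  S=[0.5824]  K=[-0.2750; -0.3694]  nu=[0.5447]  x^+=[-2.3114, 1.7188]  P^+=[0.4732 0.1007; 0.1007 0.6105]
step 2: x^-=[-1.8473, 1.7188]  P^-=[0.8221 0.2746; 0.2746 0.8305]  H_jac=[-0.2700 -0.2901]  S=[0.6628]  K=[-0.4550; -0.4754]  nu=[-0.0522]  x^+=[-1.8235, 1.7436]  P^+=[0.6849 0.1312; 0.1312 0.6807]
step 3: x^-=[-1.3528, 1.7436]  P^-=[1.0553 0.3240; 0.3240 0.9007]  H_jac=[-0.3580 -0.2778]  S=[0.7592]  K=[-0.6162; -0.4823]  nu=[-3.1006]  x^+=[0.5579, 3.2391]  P^+=[0.7671 0.0984; 0.0984 0.7241]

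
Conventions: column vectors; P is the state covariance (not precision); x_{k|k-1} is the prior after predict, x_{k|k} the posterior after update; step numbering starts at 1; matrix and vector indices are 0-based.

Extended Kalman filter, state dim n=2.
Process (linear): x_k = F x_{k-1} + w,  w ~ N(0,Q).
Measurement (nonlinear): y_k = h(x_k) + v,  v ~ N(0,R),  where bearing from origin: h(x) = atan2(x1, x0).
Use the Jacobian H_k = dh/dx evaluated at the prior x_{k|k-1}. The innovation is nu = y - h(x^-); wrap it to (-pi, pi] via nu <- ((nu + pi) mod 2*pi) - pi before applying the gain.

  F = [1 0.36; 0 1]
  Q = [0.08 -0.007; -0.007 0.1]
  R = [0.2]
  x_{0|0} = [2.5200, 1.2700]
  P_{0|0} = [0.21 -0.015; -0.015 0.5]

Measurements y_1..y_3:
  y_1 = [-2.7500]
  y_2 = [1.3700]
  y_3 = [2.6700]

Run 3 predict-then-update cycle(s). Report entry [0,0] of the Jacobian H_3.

step 1: x^-=[2.9772, 1.2700]  P^-=[0.3440 0.1580; 0.1580 0.6000]  H_jac=[-0.1212 0.2842]  S=[0.2426]  K=[0.0132; 0.6238]  nu=[3.1300]  x^+=[3.0185, 3.2225]  P^+=[0.3440 0.1560; 0.1560 0.5056]
step 2: x^-=[4.1786, 3.2225]  P^-=[0.6018 0.3310; 0.3310 0.6056]  H_jac=[-0.1157 0.1501]  S=[0.2102]  K=[-0.0950; 0.2501]  nu=[0.7131]  x^+=[4.1108, 3.4009]  P^+=[0.5999 0.3360; 0.3360 0.5924]
step 3: x^-=[5.3351, 3.4009]  P^-=[0.9986 0.5423; 0.5423 0.6924]  H_jac=[-0.0850 0.1333]  S=[0.2072]  K=[-0.0606; 0.2230]  nu=[2.1025]  x^+=[5.2077, 3.8698]  P^+=[0.9979 0.5451; 0.5451 0.6821]

H_jac[0,0] = -0.0850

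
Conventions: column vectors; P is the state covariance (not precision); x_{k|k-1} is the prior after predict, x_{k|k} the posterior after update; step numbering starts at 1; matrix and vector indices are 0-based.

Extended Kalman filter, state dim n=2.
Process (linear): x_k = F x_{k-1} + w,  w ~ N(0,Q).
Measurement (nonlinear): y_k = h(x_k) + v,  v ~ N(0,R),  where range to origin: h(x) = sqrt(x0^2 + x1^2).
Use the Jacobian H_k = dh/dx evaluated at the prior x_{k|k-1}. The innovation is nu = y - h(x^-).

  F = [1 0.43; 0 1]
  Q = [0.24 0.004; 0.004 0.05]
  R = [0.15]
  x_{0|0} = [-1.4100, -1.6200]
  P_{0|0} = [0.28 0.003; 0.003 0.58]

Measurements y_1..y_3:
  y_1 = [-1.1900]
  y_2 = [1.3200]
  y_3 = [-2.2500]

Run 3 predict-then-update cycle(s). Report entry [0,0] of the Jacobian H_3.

step 1: x^-=[-2.1066, -1.6200]  P^-=[0.6298 0.2564; 0.2564 0.6300]  H_jac=[-0.7927 -0.6096]  S=[1.0277]  K=[-0.6379; -0.5715]  nu=[-3.8475]  x^+=[0.3477, 0.5787]  P^+=[0.2116 -0.1182; -0.1182 0.2944]
step 2: x^-=[0.5966, 0.5787]  P^-=[0.4044 0.0123; 0.0123 0.3444]  H_jac=[0.7178 0.6963]  S=[0.5376]  K=[0.5559; 0.4625]  nu=[0.4888]  x^+=[0.8683, 0.8048]  P^+=[0.2383 -0.1259; -0.1259 0.2294]
step 3: x^-=[1.2144, 0.8048]  P^-=[0.4124 -0.0232; -0.0232 0.2794]  H_jac=[0.8336 0.5524]  S=[0.5004]  K=[0.6613; 0.2697]  nu=[-3.7068]  x^+=[-1.2371, -0.1950]  P^+=[0.1936 -0.1125; -0.1125 0.2430]

H_jac[0,0] = 0.8336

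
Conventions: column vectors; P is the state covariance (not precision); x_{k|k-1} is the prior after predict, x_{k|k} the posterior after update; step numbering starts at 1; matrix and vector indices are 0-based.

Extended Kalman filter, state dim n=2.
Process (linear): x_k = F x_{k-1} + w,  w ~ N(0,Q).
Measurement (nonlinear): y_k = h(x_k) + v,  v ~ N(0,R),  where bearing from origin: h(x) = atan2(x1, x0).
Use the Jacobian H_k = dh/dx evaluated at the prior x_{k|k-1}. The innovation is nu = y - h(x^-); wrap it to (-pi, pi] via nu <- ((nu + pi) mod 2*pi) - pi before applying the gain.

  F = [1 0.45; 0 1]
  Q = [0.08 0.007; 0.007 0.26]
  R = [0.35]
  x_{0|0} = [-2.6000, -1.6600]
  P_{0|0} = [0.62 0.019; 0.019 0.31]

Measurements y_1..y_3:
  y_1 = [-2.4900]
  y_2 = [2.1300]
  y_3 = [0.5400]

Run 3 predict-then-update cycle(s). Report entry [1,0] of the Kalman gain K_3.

K[1,0] = -0.4240

step 1: x^-=[-3.3470, -1.6600]  P^-=[0.7799 0.1655; 0.1655 0.5700]  H_jac=[0.1189 -0.2398]  S=[0.3844]  K=[0.1381; -0.3044]  nu=[0.1912]  x^+=[-3.3206, -1.7182]  P^+=[0.7725 0.1817; 0.1817 0.5344]
step 2: x^-=[-4.0938, -1.7182]  P^-=[1.1242 0.4291; 0.4291 0.7944]  H_jac=[0.0872 -0.2077]  S=[0.3773]  K=[0.0235; -0.3382]  nu=[-1.4090]  x^+=[-4.1269, -1.2417]  P^+=[1.1240 0.4321; 0.4321 0.7512]
step 3: x^-=[-4.6857, -1.2417]  P^-=[1.7451 0.7772; 0.7772 1.0112]  H_jac=[0.0528 -0.1994]  S=[0.3787]  K=[-0.1657; -0.4240]  nu=[-2.8606]  x^+=[-4.2116, -0.0287]  P^+=[1.7347 0.7506; 0.7506 0.9432]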